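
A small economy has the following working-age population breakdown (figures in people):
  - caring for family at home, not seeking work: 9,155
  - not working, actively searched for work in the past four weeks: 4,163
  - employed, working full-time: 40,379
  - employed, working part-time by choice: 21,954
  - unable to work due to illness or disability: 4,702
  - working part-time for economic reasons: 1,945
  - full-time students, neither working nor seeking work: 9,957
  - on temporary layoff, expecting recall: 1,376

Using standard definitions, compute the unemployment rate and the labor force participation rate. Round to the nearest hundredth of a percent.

Unemployment rate ≈ 7.93%; labor force participation rate ≈ 74.57%.

Employed = 40,379 + 21,954 + 1,945 = 64,278 (anyone who worked, including part-time for economic reasons, counts as employed).
Unemployed = 4,163 + 1,376 = 5,539 (jobless and actively searching, or on temporary layoff).
Labor force = 64,278 + 5,539 = 69,817.
Not in labor force = 9,155 + 4,702 + 9,957 = 23,814 (those not working and not actively searching are outside the labor force).
Civilian working-age population = 69,817 + 23,814 = 93,631.
Unemployment rate = 5,539 / 69,817 = 7.93%.
Labor force participation rate = 69,817 / 93,631 = 74.57%.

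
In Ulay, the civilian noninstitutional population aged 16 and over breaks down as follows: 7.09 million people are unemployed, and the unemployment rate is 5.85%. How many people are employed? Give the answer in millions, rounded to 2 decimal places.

Labor force = U / u = 7.09 / 0.0585 ≈ 121.20 million.
Employed = labor force − unemployed = 121.20 − 7.09 = 114.11 million.

About 114.11 million are employed.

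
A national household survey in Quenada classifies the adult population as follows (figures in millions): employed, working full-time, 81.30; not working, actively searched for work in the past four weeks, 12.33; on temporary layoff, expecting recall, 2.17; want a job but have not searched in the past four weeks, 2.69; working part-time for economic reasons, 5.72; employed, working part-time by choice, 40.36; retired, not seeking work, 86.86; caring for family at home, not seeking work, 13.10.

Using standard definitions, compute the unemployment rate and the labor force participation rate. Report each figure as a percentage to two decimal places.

Employed = 81.30 + 5.72 + 40.36 = 127.38 million (anyone who worked, including part-time for economic reasons, counts as employed).
Unemployed = 12.33 + 2.17 = 14.50 million (jobless and actively searching, or on temporary layoff).
Labor force = 127.38 + 14.50 = 141.88 million.
Not in labor force = 2.69 + 86.86 + 13.10 = 102.65 million (those not working and not actively searching are outside the labor force — including those who want a job but have given up searching).
Civilian working-age population = 141.88 + 102.65 = 244.53 million.
Unemployment rate = 14.50 / 141.88 = 10.22%.
Labor force participation rate = 141.88 / 244.53 = 58.02%.

Unemployment rate ≈ 10.22%; labor force participation rate ≈ 58.02%.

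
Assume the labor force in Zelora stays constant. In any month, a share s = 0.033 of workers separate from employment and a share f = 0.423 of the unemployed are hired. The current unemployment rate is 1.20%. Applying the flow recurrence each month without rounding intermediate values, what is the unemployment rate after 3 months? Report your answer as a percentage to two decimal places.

With a fixed labor force, u_{t+1} = u_t + s·(1−u_t) − f·u_t = u_t·(1−s−f) + s.
Here 1−s−f = 0.544 and s = 0.033.
u_1 = 0.012000 × 0.544 + 0.033 = 0.039528.
u_2 = 0.039528 × 0.544 + 0.033 = 0.054503.
u_3 = 0.054503 × 0.544 + 0.033 = 0.062650.

Unemployment rate after three months ≈ 6.26%.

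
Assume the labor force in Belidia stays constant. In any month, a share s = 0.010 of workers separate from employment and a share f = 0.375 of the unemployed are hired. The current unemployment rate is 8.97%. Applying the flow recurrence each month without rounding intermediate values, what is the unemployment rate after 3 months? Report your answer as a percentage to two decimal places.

Unemployment rate after three months ≈ 4.08%.

With a fixed labor force, u_{t+1} = u_t + s·(1−u_t) − f·u_t = u_t·(1−s−f) + s.
Here 1−s−f = 0.615 and s = 0.010.
u_1 = 0.089700 × 0.615 + 0.010 = 0.065166.
u_2 = 0.065166 × 0.615 + 0.010 = 0.050077.
u_3 = 0.050077 × 0.615 + 0.010 = 0.040797.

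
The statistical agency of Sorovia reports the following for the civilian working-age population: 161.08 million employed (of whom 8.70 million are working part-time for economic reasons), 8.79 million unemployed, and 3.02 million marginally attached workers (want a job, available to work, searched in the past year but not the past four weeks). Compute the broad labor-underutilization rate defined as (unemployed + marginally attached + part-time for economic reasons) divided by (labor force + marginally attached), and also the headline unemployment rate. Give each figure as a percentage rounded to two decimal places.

Labor force = 161.08 + 8.79 = 169.87 million.
Numerator = 8.79 + 3.02 + 8.70 = 20.51 million.
Denominator = 169.87 + 3.02 = 172.89 million.
Broad rate = 20.51 / 172.89 = 11.86%.
Headline unemployment rate = 8.79 / 169.87 = 5.17%.

Broad underutilization rate ≈ 11.86%; headline unemployment rate ≈ 5.17%.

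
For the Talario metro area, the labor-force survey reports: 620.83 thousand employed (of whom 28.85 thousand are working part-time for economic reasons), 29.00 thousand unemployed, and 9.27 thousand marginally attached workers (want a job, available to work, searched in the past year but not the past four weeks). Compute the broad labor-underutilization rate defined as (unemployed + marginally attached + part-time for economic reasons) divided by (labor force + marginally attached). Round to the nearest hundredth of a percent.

Labor force = 620.83 + 29.00 = 649.83 thousand.
Numerator = 29.00 + 9.27 + 28.85 = 67.12 thousand.
Denominator = 649.83 + 9.27 = 659.10 thousand.
Broad rate = 67.12 / 659.10 = 10.18%.

Broad underutilization rate ≈ 10.18%.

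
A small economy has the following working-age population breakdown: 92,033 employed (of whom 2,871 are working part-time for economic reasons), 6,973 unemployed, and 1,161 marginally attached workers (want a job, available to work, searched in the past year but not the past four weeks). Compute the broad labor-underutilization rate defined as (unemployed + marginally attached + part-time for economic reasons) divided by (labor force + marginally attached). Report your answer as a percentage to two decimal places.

Labor force = 92,033 + 6,973 = 99,006.
Numerator = 6,973 + 1,161 + 2,871 = 11,005.
Denominator = 99,006 + 1,161 = 100,167.
Broad rate = 11,005 / 100,167 = 10.99%.

Broad underutilization rate ≈ 10.99%.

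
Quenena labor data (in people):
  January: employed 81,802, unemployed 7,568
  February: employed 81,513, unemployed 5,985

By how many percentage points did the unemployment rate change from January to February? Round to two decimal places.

The unemployment rate changed by −1.63 percentage points.

January: labor force = 81,802 + 7,568 = 89,370; u = 7,568/89,370 = 8.47%.
February: labor force = 81,513 + 5,985 = 87,498; u = 5,985/87,498 = 6.84%.
Change = 6.84% − 8.47% = −1.63 pp.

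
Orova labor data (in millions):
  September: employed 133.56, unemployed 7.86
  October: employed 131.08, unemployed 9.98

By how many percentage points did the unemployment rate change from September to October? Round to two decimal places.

September: labor force = 133.56 + 7.86 = 141.42; u = 7.86/141.42 = 5.56%.
October: labor force = 131.08 + 9.98 = 141.06; u = 9.98/141.06 = 7.08%.
Change = 7.08% − 5.56% = +1.52 pp.

The unemployment rate changed by +1.52 percentage points.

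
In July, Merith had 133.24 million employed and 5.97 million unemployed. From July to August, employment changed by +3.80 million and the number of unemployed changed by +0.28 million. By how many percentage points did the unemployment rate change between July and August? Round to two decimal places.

July: labor force = 133.24 + 5.97 = 139.21; u = 5.97/139.21 = 4.29%.
August: labor force = 137.04 + 6.25 = 143.29; u = 6.25/143.29 = 4.36%.
Change = 4.36% − 4.29% = +0.07 pp.

The unemployment rate changed by +0.07 percentage points.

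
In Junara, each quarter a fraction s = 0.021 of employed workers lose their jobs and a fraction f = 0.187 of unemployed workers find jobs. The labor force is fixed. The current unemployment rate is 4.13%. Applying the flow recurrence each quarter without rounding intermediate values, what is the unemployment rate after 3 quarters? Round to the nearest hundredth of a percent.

Unemployment rate after three quarters ≈ 7.13%.

With a fixed labor force, u_{t+1} = u_t + s·(1−u_t) − f·u_t = u_t·(1−s−f) + s.
Here 1−s−f = 0.792 and s = 0.021.
u_1 = 0.041300 × 0.792 + 0.021 = 0.053710.
u_2 = 0.053710 × 0.792 + 0.021 = 0.063538.
u_3 = 0.063538 × 0.792 + 0.021 = 0.071322.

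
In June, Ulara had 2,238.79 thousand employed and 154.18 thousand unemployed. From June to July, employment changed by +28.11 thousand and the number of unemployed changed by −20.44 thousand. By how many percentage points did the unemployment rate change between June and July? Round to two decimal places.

The unemployment rate changed by −0.87 percentage points.

June: labor force = 2,238.79 + 154.18 = 2,392.97; u = 154.18/2,392.97 = 6.44%.
July: labor force = 2,266.90 + 133.74 = 2,400.64; u = 133.74/2,400.64 = 5.57%.
Change = 5.57% − 6.44% = −0.87 pp.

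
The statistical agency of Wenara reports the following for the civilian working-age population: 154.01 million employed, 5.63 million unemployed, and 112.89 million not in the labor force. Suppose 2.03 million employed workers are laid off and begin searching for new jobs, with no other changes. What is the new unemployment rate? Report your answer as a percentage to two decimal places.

Initially, labor force = 154.01 + 5.63 = 159.64 million, so u = 5.63/159.64 = 3.53%.
After the change, employed falls and unemployed rises by 2.03; labor force unchanged → E = 151.98, U = 7.66, labor force = 159.64 million.
New unemployment rate = 7.66 / 159.64 = 4.80%.

New unemployment rate ≈ 4.80%.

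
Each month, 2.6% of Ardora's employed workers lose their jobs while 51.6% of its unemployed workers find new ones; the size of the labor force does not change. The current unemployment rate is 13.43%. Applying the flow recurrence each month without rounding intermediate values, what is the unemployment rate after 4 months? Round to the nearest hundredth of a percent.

With a fixed labor force, u_{t+1} = u_t + s·(1−u_t) − f·u_t = u_t·(1−s−f) + s.
Here 1−s−f = 0.458 and s = 0.026.
u_1 = 0.134300 × 0.458 + 0.026 = 0.087509.
u_2 = 0.087509 × 0.458 + 0.026 = 0.066079.
u_3 = 0.066079 × 0.458 + 0.026 = 0.056264.
u_4 = 0.056264 × 0.458 + 0.026 = 0.051769.

Unemployment rate after four months ≈ 5.18%.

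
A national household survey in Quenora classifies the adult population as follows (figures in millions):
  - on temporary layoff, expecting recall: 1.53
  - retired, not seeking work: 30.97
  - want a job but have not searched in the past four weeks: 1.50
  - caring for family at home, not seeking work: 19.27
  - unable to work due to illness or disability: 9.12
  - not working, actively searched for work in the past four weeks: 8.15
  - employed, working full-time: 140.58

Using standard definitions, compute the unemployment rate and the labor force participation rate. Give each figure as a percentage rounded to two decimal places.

Employed = 140.58 million.
Unemployed = 1.53 + 8.15 = 9.68 million (jobless and actively searching, or on temporary layoff).
Labor force = 140.58 + 9.68 = 150.26 million.
Not in labor force = 30.97 + 1.50 + 19.27 + 9.12 = 60.86 million (those not working and not actively searching are outside the labor force — including those who want a job but have given up searching).
Civilian working-age population = 150.26 + 60.86 = 211.12 million.
Unemployment rate = 9.68 / 150.26 = 6.44%.
Labor force participation rate = 150.26 / 211.12 = 71.17%.

Unemployment rate ≈ 6.44%; labor force participation rate ≈ 71.17%.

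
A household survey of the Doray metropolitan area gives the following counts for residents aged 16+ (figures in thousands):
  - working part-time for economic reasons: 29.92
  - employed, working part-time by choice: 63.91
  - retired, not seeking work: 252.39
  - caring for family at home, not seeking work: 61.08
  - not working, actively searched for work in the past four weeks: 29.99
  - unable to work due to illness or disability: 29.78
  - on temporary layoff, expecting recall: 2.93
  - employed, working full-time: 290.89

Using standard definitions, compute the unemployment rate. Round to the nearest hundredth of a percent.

Employed = 29.92 + 63.91 + 290.89 = 384.72 thousand (anyone who worked, including part-time for economic reasons, counts as employed).
Unemployed = 29.99 + 2.93 = 32.92 thousand (jobless and actively searching, or on temporary layoff).
Labor force = 384.72 + 32.92 = 417.64 thousand.
Unemployment rate = 32.92 / 417.64 = 7.88%.

Unemployment rate ≈ 7.88%.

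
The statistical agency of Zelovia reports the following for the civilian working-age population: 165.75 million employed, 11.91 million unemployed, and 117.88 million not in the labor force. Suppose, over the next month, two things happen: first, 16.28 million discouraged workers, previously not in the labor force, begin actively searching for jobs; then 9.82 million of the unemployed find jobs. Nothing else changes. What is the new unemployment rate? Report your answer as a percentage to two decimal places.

New unemployment rate ≈ 9.47%.

Initially, labor force = 165.75 + 11.91 = 177.66 million, so u = 11.91/177.66 = 6.70%.
After the first change, unemployed and labor force both rise by 16.28 → E = 165.75, U = 28.19, labor force = 193.94 million.
After the second change, unemployed falls and employed rises by 9.82; labor force unchanged → E = 175.57, U = 18.37, labor force = 193.94 million.
New unemployment rate = 18.37 / 193.94 = 9.47%.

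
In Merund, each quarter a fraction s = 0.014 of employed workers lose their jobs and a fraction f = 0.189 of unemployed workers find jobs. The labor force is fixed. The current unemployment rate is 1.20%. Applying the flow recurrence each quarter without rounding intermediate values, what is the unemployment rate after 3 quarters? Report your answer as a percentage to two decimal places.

Unemployment rate after three quarters ≈ 4.01%.

With a fixed labor force, u_{t+1} = u_t + s·(1−u_t) − f·u_t = u_t·(1−s−f) + s.
Here 1−s−f = 0.797 and s = 0.014.
u_1 = 0.012000 × 0.797 + 0.014 = 0.023564.
u_2 = 0.023564 × 0.797 + 0.014 = 0.032781.
u_3 = 0.032781 × 0.797 + 0.014 = 0.040126.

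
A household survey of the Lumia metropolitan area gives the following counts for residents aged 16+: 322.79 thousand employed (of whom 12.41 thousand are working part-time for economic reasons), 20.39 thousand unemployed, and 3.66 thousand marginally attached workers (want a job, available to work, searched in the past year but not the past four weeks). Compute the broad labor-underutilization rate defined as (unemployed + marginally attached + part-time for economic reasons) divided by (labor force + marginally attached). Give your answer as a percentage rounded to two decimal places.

Labor force = 322.79 + 20.39 = 343.18 thousand.
Numerator = 20.39 + 3.66 + 12.41 = 36.46 thousand.
Denominator = 343.18 + 3.66 = 346.84 thousand.
Broad rate = 36.46 / 346.84 = 10.51%.

Broad underutilization rate ≈ 10.51%.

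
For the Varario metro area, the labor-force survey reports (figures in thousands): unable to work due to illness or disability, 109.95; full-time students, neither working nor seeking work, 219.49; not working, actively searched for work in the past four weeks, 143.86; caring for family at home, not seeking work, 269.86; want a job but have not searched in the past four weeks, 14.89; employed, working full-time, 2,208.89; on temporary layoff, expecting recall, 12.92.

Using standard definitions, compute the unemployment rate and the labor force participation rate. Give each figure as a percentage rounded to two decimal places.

Employed = 2,208.89 thousand.
Unemployed = 143.86 + 12.92 = 156.78 thousand (jobless and actively searching, or on temporary layoff).
Labor force = 2,208.89 + 156.78 = 2,365.67 thousand.
Not in labor force = 109.95 + 219.49 + 269.86 + 14.89 = 614.19 thousand (those not working and not actively searching are outside the labor force — including those who want a job but have given up searching).
Civilian working-age population = 2,365.67 + 614.19 = 2,979.86 thousand.
Unemployment rate = 156.78 / 2,365.67 = 6.63%.
Labor force participation rate = 2,365.67 / 2,979.86 = 79.39%.

Unemployment rate ≈ 6.63%; labor force participation rate ≈ 79.39%.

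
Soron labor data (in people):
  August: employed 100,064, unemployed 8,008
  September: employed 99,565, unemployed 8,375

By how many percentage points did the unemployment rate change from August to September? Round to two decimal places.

The unemployment rate changed by +0.35 percentage points.

August: labor force = 100,064 + 8,008 = 108,072; u = 8,008/108,072 = 7.41%.
September: labor force = 99,565 + 8,375 = 107,940; u = 8,375/107,940 = 7.76%.
Change = 7.76% − 7.41% = +0.35 pp.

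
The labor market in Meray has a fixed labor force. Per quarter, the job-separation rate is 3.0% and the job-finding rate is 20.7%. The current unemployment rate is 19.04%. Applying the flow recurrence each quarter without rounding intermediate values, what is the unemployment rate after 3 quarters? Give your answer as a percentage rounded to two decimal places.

With a fixed labor force, u_{t+1} = u_t + s·(1−u_t) − f·u_t = u_t·(1−s−f) + s.
Here 1−s−f = 0.763 and s = 0.030.
u_1 = 0.190400 × 0.763 + 0.030 = 0.175275.
u_2 = 0.175275 × 0.763 + 0.030 = 0.163735.
u_3 = 0.163735 × 0.763 + 0.030 = 0.154930.

Unemployment rate after three quarters ≈ 15.49%.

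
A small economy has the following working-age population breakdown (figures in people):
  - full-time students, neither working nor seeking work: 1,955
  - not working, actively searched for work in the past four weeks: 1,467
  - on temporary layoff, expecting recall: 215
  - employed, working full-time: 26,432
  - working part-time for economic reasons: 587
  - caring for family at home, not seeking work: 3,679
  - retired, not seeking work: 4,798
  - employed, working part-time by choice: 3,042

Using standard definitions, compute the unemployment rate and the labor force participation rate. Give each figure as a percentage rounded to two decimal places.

Unemployment rate ≈ 5.30%; labor force participation rate ≈ 75.26%.

Employed = 26,432 + 587 + 3,042 = 30,061 (anyone who worked, including part-time for economic reasons, counts as employed).
Unemployed = 1,467 + 215 = 1,682 (jobless and actively searching, or on temporary layoff).
Labor force = 30,061 + 1,682 = 31,743.
Not in labor force = 1,955 + 3,679 + 4,798 = 10,432 (those not working and not actively searching are outside the labor force).
Civilian working-age population = 31,743 + 10,432 = 42,175.
Unemployment rate = 1,682 / 31,743 = 5.30%.
Labor force participation rate = 31,743 / 42,175 = 75.26%.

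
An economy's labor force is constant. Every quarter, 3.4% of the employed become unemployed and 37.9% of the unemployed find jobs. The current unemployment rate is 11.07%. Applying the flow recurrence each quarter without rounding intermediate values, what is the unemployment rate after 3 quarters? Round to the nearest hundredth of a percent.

Unemployment rate after three quarters ≈ 8.81%.

With a fixed labor force, u_{t+1} = u_t + s·(1−u_t) − f·u_t = u_t·(1−s−f) + s.
Here 1−s−f = 0.587 and s = 0.034.
u_1 = 0.110700 × 0.587 + 0.034 = 0.098981.
u_2 = 0.098981 × 0.587 + 0.034 = 0.092102.
u_3 = 0.092102 × 0.587 + 0.034 = 0.088064.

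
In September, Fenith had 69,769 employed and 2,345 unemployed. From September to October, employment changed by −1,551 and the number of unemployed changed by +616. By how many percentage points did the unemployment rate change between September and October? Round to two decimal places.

September: labor force = 69,769 + 2,345 = 72,114; u = 2,345/72,114 = 3.25%.
October: labor force = 68,218 + 2,961 = 71,179; u = 2,961/71,179 = 4.16%.
Change = 4.16% − 3.25% = +0.91 pp.

The unemployment rate changed by +0.91 percentage points.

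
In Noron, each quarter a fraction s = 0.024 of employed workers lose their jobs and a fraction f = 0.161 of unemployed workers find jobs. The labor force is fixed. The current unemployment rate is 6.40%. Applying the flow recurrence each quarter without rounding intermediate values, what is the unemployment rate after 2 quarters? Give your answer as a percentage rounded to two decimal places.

With a fixed labor force, u_{t+1} = u_t + s·(1−u_t) − f·u_t = u_t·(1−s−f) + s.
Here 1−s−f = 0.815 and s = 0.024.
u_1 = 0.064000 × 0.815 + 0.024 = 0.076160.
u_2 = 0.076160 × 0.815 + 0.024 = 0.086070.

Unemployment rate after two quarters ≈ 8.61%.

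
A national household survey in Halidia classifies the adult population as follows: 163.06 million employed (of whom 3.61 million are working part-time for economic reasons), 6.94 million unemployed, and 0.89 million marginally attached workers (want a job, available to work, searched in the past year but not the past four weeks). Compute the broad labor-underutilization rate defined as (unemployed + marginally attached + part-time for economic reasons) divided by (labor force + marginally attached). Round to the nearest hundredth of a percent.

Labor force = 163.06 + 6.94 = 170.00 million.
Numerator = 6.94 + 0.89 + 3.61 = 11.44 million.
Denominator = 170.00 + 0.89 = 170.89 million.
Broad rate = 11.44 / 170.89 = 6.69%.

Broad underutilization rate ≈ 6.69%.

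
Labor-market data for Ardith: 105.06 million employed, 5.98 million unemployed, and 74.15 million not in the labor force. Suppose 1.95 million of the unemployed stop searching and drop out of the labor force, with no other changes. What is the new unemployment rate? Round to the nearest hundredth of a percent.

New unemployment rate ≈ 3.69%.

Initially, labor force = 105.06 + 5.98 = 111.04 million, so u = 5.98/111.04 = 5.39%.
After the change, unemployed and labor force both fall by 1.95 → E = 105.06, U = 4.03, labor force = 109.09 million.
New unemployment rate = 4.03 / 109.09 = 3.69%.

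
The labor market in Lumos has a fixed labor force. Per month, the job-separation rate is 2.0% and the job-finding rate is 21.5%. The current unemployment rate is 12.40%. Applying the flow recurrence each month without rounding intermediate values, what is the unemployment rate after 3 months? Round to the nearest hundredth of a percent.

Unemployment rate after three months ≈ 10.25%.

With a fixed labor force, u_{t+1} = u_t + s·(1−u_t) − f·u_t = u_t·(1−s−f) + s.
Here 1−s−f = 0.765 and s = 0.020.
u_1 = 0.124000 × 0.765 + 0.020 = 0.114860.
u_2 = 0.114860 × 0.765 + 0.020 = 0.107868.
u_3 = 0.107868 × 0.765 + 0.020 = 0.102519.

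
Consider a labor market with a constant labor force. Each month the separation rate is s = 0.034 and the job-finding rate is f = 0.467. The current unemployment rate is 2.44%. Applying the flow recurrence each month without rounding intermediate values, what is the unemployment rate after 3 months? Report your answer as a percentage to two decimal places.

With a fixed labor force, u_{t+1} = u_t + s·(1−u_t) − f·u_t = u_t·(1−s−f) + s.
Here 1−s−f = 0.499 and s = 0.034.
u_1 = 0.024400 × 0.499 + 0.034 = 0.046176.
u_2 = 0.046176 × 0.499 + 0.034 = 0.057042.
u_3 = 0.057042 × 0.499 + 0.034 = 0.062464.

Unemployment rate after three months ≈ 6.25%.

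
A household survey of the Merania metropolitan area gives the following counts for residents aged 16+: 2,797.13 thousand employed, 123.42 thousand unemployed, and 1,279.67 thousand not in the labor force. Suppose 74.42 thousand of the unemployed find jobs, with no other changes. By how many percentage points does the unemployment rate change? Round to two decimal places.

Initially, labor force = 2,797.13 + 123.42 = 2,920.55 thousand, so u = 123.42/2,920.55 = 4.23%.
After the change, unemployed falls and employed rises by 74.42; labor force unchanged → E = 2,871.55, U = 49.00, labor force = 2,920.55 thousand.
New unemployment rate = 49.00 / 2,920.55 = 1.68%.
Change = 1.68% − 4.23% = −2.55 percentage points.

The unemployment rate changes by −2.55 percentage points.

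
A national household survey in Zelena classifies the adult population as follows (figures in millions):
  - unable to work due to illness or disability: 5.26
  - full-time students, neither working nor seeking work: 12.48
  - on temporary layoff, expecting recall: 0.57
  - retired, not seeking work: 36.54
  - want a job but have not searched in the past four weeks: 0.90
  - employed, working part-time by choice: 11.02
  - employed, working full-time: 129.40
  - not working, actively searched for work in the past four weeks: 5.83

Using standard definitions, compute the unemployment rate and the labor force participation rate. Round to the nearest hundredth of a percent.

Unemployment rate ≈ 4.36%; labor force participation rate ≈ 72.68%.

Employed = 11.02 + 129.40 = 140.42 million.
Unemployed = 0.57 + 5.83 = 6.40 million (jobless and actively searching, or on temporary layoff).
Labor force = 140.42 + 6.40 = 146.82 million.
Not in labor force = 5.26 + 12.48 + 36.54 + 0.90 = 55.18 million (those not working and not actively searching are outside the labor force — including those who want a job but have given up searching).
Civilian working-age population = 146.82 + 55.18 = 202.00 million.
Unemployment rate = 6.40 / 146.82 = 4.36%.
Labor force participation rate = 146.82 / 202.00 = 72.68%.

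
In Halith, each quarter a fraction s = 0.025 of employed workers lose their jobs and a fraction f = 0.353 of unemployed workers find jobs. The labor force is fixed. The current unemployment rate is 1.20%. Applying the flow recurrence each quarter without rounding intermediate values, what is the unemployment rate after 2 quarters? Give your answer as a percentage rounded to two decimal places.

With a fixed labor force, u_{t+1} = u_t + s·(1−u_t) − f·u_t = u_t·(1−s−f) + s.
Here 1−s−f = 0.622 and s = 0.025.
u_1 = 0.012000 × 0.622 + 0.025 = 0.032464.
u_2 = 0.032464 × 0.622 + 0.025 = 0.045193.

Unemployment rate after two quarters ≈ 4.52%.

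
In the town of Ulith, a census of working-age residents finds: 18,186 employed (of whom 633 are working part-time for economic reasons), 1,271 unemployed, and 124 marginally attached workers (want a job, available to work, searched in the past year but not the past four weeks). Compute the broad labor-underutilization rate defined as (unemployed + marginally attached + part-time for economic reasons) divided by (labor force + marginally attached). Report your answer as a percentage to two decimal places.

Broad underutilization rate ≈ 10.36%.

Labor force = 18,186 + 1,271 = 19,457.
Numerator = 1,271 + 124 + 633 = 2,028.
Denominator = 19,457 + 124 = 19,581.
Broad rate = 2,028 / 19,581 = 10.36%.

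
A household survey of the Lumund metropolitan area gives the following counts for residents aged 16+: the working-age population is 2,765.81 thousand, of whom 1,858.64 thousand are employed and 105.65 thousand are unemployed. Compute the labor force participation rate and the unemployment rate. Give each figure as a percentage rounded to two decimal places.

Labor force = employed + unemployed = 1,858.64 + 105.65 = 1,964.29 thousand.
Unemployment rate = 105.65 / 1,964.29 = 5.38%.
Labor force participation rate = 1,964.29 / 2,765.81 = 71.02%.

Labor force participation rate ≈ 71.02%; unemployment rate ≈ 5.38%.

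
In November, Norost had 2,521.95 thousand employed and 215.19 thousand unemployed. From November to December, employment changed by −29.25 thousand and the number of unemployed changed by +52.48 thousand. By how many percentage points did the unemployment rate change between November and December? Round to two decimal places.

November: labor force = 2,521.95 + 215.19 = 2,737.14; u = 215.19/2,737.14 = 7.86%.
December: labor force = 2,492.70 + 267.67 = 2,760.37; u = 267.67/2,760.37 = 9.70%.
Change = 9.70% − 7.86% = +1.84 pp.

The unemployment rate changed by +1.84 percentage points.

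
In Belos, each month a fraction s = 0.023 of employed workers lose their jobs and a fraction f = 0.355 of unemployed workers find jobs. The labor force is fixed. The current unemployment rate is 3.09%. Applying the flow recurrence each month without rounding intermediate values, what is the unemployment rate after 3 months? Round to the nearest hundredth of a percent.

Unemployment rate after three months ≈ 5.36%.

With a fixed labor force, u_{t+1} = u_t + s·(1−u_t) − f·u_t = u_t·(1−s−f) + s.
Here 1−s−f = 0.622 and s = 0.023.
u_1 = 0.030900 × 0.622 + 0.023 = 0.042220.
u_2 = 0.042220 × 0.622 + 0.023 = 0.049261.
u_3 = 0.049261 × 0.622 + 0.023 = 0.053640.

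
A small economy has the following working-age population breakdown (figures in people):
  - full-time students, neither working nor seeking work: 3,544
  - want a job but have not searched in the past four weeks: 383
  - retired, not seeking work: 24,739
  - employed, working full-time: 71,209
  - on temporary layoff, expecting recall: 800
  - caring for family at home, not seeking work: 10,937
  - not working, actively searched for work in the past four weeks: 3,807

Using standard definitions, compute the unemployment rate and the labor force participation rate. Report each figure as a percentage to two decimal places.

Unemployment rate ≈ 6.08%; labor force participation rate ≈ 65.69%.

Employed = 71,209.
Unemployed = 800 + 3,807 = 4,607 (jobless and actively searching, or on temporary layoff).
Labor force = 71,209 + 4,607 = 75,816.
Not in labor force = 3,544 + 383 + 24,739 + 10,937 = 39,603 (those not working and not actively searching are outside the labor force — including those who want a job but have given up searching).
Civilian working-age population = 75,816 + 39,603 = 115,419.
Unemployment rate = 4,607 / 75,816 = 6.08%.
Labor force participation rate = 75,816 / 115,419 = 65.69%.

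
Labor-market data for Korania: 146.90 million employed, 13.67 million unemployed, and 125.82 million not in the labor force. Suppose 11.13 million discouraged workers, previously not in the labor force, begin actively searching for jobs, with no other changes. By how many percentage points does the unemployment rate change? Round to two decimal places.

The unemployment rate changes by +5.93 percentage points.

Initially, labor force = 146.90 + 13.67 = 160.57 million, so u = 13.67/160.57 = 8.51%.
After the change, unemployed and labor force both rise by 11.13 → E = 146.90, U = 24.80, labor force = 171.70 million.
New unemployment rate = 24.80 / 171.70 = 14.44%.
Change = 14.44% − 8.51% = +5.93 percentage points.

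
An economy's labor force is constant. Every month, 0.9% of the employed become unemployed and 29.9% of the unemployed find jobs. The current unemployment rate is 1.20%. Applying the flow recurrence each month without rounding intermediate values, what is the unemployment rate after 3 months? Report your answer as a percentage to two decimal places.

Unemployment rate after three months ≈ 2.35%.

With a fixed labor force, u_{t+1} = u_t + s·(1−u_t) − f·u_t = u_t·(1−s−f) + s.
Here 1−s−f = 0.692 and s = 0.009.
u_1 = 0.012000 × 0.692 + 0.009 = 0.017304.
u_2 = 0.017304 × 0.692 + 0.009 = 0.020974.
u_3 = 0.020974 × 0.692 + 0.009 = 0.023514.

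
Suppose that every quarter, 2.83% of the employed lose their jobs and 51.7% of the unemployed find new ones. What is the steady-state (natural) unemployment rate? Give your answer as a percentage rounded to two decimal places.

At steady state the flows balance: s·E = f·U, so U/(E+U) = s/(s+f).
u* = 2.83 / (2.83 + 51.7) = 2.83 / 54.53 = 5.19%.

Steady-state unemployment rate ≈ 5.19%.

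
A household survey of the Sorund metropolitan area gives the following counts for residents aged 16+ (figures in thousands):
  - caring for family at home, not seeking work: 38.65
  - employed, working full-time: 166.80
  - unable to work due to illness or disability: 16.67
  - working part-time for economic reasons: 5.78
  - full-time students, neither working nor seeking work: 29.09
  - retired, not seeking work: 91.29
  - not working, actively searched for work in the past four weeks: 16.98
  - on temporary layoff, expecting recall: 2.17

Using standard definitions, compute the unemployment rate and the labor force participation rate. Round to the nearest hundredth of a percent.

Unemployment rate ≈ 9.99%; labor force participation rate ≈ 52.18%.

Employed = 166.80 + 5.78 = 172.58 thousand (anyone who worked, including part-time for economic reasons, counts as employed).
Unemployed = 16.98 + 2.17 = 19.15 thousand (jobless and actively searching, or on temporary layoff).
Labor force = 172.58 + 19.15 = 191.73 thousand.
Not in labor force = 38.65 + 16.67 + 29.09 + 91.29 = 175.70 thousand (those not working and not actively searching are outside the labor force).
Civilian working-age population = 191.73 + 175.70 = 367.43 thousand.
Unemployment rate = 19.15 / 191.73 = 9.99%.
Labor force participation rate = 191.73 / 367.43 = 52.18%.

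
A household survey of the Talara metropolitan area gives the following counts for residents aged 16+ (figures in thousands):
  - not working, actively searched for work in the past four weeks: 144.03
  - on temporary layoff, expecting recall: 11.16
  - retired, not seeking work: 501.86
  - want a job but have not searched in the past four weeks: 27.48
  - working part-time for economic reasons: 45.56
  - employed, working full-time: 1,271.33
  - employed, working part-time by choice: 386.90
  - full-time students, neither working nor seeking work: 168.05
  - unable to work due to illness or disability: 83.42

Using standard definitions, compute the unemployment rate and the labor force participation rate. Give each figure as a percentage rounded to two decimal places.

Employed = 45.56 + 1,271.33 + 386.90 = 1,703.79 thousand (anyone who worked, including part-time for economic reasons, counts as employed).
Unemployed = 144.03 + 11.16 = 155.19 thousand (jobless and actively searching, or on temporary layoff).
Labor force = 1,703.79 + 155.19 = 1,858.98 thousand.
Not in labor force = 501.86 + 27.48 + 168.05 + 83.42 = 780.81 thousand (those not working and not actively searching are outside the labor force — including those who want a job but have given up searching).
Civilian working-age population = 1,858.98 + 780.81 = 2,639.79 thousand.
Unemployment rate = 155.19 / 1,858.98 = 8.35%.
Labor force participation rate = 1,858.98 / 2,639.79 = 70.42%.

Unemployment rate ≈ 8.35%; labor force participation rate ≈ 70.42%.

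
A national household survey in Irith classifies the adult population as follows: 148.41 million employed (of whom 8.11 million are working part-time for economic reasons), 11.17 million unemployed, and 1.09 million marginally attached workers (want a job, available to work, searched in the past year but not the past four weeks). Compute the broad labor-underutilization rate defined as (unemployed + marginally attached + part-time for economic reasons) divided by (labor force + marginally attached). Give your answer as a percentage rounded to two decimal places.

Labor force = 148.41 + 11.17 = 159.58 million.
Numerator = 11.17 + 1.09 + 8.11 = 20.37 million.
Denominator = 159.58 + 1.09 = 160.67 million.
Broad rate = 20.37 / 160.67 = 12.68%.

Broad underutilization rate ≈ 12.68%.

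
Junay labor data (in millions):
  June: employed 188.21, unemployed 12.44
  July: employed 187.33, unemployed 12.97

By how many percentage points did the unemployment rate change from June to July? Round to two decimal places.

The unemployment rate changed by +0.28 percentage points.

June: labor force = 188.21 + 12.44 = 200.65; u = 12.44/200.65 = 6.20%.
July: labor force = 187.33 + 12.97 = 200.30; u = 12.97/200.30 = 6.48%.
Change = 6.48% − 6.20% = +0.28 pp.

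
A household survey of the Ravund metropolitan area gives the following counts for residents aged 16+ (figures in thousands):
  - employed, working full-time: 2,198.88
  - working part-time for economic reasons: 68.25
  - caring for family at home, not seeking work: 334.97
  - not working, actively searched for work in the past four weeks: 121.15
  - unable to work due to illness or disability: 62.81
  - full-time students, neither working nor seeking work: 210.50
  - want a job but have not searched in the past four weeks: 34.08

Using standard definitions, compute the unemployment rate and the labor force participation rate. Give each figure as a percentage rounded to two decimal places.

Employed = 2,198.88 + 68.25 = 2,267.13 thousand (anyone who worked, including part-time for economic reasons, counts as employed).
Unemployed = 121.15 thousand.
Labor force = 2,267.13 + 121.15 = 2,388.28 thousand.
Not in labor force = 334.97 + 62.81 + 210.50 + 34.08 = 642.36 thousand (those not working and not actively searching are outside the labor force — including those who want a job but have given up searching).
Civilian working-age population = 2,388.28 + 642.36 = 3,030.64 thousand.
Unemployment rate = 121.15 / 2,388.28 = 5.07%.
Labor force participation rate = 2,388.28 / 3,030.64 = 78.80%.

Unemployment rate ≈ 5.07%; labor force participation rate ≈ 78.80%.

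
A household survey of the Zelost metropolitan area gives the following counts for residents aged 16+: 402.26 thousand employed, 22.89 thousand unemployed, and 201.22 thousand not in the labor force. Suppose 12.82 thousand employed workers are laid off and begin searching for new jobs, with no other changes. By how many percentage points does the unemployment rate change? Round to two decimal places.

The unemployment rate changes by +3.02 percentage points.

Initially, labor force = 402.26 + 22.89 = 425.15 thousand, so u = 22.89/425.15 = 5.38%.
After the change, employed falls and unemployed rises by 12.82; labor force unchanged → E = 389.44, U = 35.71, labor force = 425.15 thousand.
New unemployment rate = 35.71 / 425.15 = 8.40%.
Change = 8.40% − 5.38% = +3.02 percentage points.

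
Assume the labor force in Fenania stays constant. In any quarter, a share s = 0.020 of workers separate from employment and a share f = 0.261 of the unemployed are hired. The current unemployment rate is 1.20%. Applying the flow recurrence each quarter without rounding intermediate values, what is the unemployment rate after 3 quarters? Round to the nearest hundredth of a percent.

With a fixed labor force, u_{t+1} = u_t + s·(1−u_t) − f·u_t = u_t·(1−s−f) + s.
Here 1−s−f = 0.719 and s = 0.020.
u_1 = 0.012000 × 0.719 + 0.020 = 0.028628.
u_2 = 0.028628 × 0.719 + 0.020 = 0.040584.
u_3 = 0.040584 × 0.719 + 0.020 = 0.049180.

Unemployment rate after three quarters ≈ 4.92%.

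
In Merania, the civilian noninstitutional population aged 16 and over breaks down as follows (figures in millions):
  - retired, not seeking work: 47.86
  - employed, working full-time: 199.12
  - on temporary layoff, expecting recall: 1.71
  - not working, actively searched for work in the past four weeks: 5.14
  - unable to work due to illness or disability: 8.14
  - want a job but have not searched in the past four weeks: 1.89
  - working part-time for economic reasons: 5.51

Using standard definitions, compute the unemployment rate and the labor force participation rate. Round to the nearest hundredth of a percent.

Employed = 199.12 + 5.51 = 204.63 million (anyone who worked, including part-time for economic reasons, counts as employed).
Unemployed = 1.71 + 5.14 = 6.85 million (jobless and actively searching, or on temporary layoff).
Labor force = 204.63 + 6.85 = 211.48 million.
Not in labor force = 47.86 + 8.14 + 1.89 = 57.89 million (those not working and not actively searching are outside the labor force — including those who want a job but have given up searching).
Civilian working-age population = 211.48 + 57.89 = 269.37 million.
Unemployment rate = 6.85 / 211.48 = 3.24%.
Labor force participation rate = 211.48 / 269.37 = 78.51%.

Unemployment rate ≈ 3.24%; labor force participation rate ≈ 78.51%.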